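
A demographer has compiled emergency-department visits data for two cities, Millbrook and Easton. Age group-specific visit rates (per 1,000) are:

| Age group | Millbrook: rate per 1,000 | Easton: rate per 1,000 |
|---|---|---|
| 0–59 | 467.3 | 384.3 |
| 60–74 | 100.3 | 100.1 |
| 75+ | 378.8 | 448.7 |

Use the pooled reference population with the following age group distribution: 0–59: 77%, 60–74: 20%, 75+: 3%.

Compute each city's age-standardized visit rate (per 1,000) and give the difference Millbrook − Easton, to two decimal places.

Standard weights: 0.77, 0.20, 0.03.
Millbrook: 0.7700×467.3 + 0.2000×100.3 + 0.0300×378.8 = 391.2450 per 1,000.
Easton: 0.7700×384.3 + 0.2000×100.1 + 0.0300×448.7 = 329.3920 per 1,000.
Difference = 391.2450 − 329.3920 = 61.8530.

61.85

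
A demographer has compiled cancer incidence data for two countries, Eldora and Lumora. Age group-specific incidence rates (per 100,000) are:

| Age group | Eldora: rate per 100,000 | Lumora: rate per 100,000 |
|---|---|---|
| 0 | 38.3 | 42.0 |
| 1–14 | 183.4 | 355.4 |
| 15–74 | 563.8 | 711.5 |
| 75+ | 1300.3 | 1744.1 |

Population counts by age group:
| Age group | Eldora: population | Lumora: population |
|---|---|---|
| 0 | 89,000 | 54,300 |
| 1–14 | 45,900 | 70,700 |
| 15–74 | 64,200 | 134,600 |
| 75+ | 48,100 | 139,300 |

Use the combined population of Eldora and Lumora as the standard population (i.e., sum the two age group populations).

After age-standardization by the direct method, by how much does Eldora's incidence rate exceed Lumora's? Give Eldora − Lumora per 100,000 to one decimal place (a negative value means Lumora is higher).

-206.0

Combined standard total = 646,100; weights = 0.2218, 0.1805, 0.3077, 0.2900.
Eldora: 0.2218×38.3 + 0.1805×183.4 + 0.3077×563.8 + 0.2900×1300.3 = 592.2187 per 100,000.
Lumora: 0.2218×42.0 + 0.1805×355.4 + 0.3077×711.5 + 0.2900×1744.1 = 798.2492 per 100,000.
Difference = 592.2187 − 798.2492 = -206.0305.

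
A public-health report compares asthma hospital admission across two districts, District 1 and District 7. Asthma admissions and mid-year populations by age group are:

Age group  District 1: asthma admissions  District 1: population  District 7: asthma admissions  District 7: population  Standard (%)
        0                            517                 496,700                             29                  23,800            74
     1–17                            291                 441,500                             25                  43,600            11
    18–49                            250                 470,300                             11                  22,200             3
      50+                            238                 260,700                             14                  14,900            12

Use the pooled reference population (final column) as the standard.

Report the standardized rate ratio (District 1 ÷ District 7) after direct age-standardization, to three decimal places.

Age-specific rates per 10,000 for District 1: 10.41, 6.59, 5.32, 9.13.
For District 7: 12.18, 5.73, 4.95, 9.40.
Standard weights: 0.74, 0.11, 0.03, 0.12.
District 1: 0.7400×10.41 + 0.1100×6.59 + 0.0300×5.32 + 0.1200×9.13 = 9.6824 per 10,000.
District 7: 0.7400×12.18 + 0.1100×5.73 + 0.0300×4.95 + 0.1200×9.40 = 10.9237 per 10,000.
Ratio = 9.6824 ÷ 10.9237 = 0.88637.

0.886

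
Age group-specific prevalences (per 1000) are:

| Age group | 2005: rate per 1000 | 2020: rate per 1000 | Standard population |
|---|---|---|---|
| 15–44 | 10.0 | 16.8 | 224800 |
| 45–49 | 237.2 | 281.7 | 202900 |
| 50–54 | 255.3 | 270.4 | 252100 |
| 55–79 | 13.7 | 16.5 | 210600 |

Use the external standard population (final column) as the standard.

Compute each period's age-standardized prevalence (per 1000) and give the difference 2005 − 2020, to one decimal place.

Standard total = 890400; weights = 0.2525, 0.2279, 0.2831, 0.2365.
2005: 0.2525×10.0 + 0.2279×237.2 + 0.2831×255.3 + 0.2365×13.7 = 132.1004 per 1000.
2020: 0.2525×16.8 + 0.2279×281.7 + 0.2831×270.4 + 0.2365×16.5 = 148.8952 per 1000.
Difference = 132.1004 − 148.8952 = -16.7948.

-16.8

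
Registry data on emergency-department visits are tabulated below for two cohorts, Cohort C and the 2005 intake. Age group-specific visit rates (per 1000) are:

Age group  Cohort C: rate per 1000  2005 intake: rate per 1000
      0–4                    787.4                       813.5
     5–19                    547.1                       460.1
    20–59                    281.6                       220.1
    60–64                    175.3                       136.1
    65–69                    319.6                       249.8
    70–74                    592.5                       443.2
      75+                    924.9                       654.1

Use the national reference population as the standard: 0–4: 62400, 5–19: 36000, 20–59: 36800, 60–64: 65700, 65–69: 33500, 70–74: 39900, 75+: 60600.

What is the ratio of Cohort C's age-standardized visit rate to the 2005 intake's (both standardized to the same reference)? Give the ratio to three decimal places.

Standard total = 334900; weights = 0.1863, 0.1075, 0.1099, 0.1962, 0.1000, 0.1191, 0.1809.
Cohort C: 0.1863×787.4 + 0.1075×547.1 + 0.1099×281.6 + 0.1962×175.3 + 0.1000×319.6 + 0.1191×592.5 + 0.1809×924.9 = 540.7756 per 1000.
The 2005 intake: 0.1863×813.5 + 0.1075×460.1 + 0.1099×220.1 + 0.1962×136.1 + 0.1000×249.8 + 0.1191×443.2 + 0.1809×654.1 = 448.0678 per 1000.
Ratio = 540.7756 ÷ 448.0678 = 1.20691.

1.207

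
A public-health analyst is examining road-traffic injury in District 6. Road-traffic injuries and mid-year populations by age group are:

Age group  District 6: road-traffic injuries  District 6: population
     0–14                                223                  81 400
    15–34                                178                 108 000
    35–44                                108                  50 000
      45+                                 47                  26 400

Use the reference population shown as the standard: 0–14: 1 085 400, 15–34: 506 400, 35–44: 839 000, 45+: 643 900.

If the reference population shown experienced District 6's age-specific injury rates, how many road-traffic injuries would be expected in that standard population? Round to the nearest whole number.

6767

Age-specific rates per 100 000 for District 6: 273.96, 164.81, 216.00, 178.03.
Expected road-traffic injuries = Σ (standard pop × age-specific rate ÷ 100 000)
= 1 085 400×273.96/100 000 + 506 400×164.81/100 000 + 839 000×216.00/100 000 + 643 900×178.03/100 000
= 2973.52 + 834.62 + 1812.24 + 1146.34 = 6766.72.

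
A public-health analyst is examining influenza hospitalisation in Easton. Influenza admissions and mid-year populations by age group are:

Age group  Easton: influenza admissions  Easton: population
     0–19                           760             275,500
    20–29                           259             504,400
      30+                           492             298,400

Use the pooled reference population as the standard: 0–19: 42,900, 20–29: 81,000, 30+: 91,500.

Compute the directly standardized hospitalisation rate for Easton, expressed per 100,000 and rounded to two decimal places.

144.29

Age-specific rates per 100,000 for Easton: 275.86, 51.35, 164.88.
Standard total = 215,400; weights = 0.1992, 0.3760, 0.4248.
Standardized rate: 0.1992×275.86 + 0.3760×51.35 + 0.4248×164.88 = 144.2904 per 100,000.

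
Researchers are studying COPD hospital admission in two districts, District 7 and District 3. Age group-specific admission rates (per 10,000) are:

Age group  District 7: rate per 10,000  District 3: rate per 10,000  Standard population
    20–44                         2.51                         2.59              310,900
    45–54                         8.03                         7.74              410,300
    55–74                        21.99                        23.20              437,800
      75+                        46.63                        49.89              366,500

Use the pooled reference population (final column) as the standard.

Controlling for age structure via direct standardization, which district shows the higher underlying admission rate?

Standard total = 1,525,500; weights = 0.2038, 0.2690, 0.2870, 0.2402.
District 7: 0.2038×2.51 + 0.2690×8.03 + 0.2870×21.99 + 0.2402×46.63 = 20.1850 per 10,000.
District 3: 0.2038×2.59 + 0.2690×7.74 + 0.2870×23.20 + 0.2402×49.89 = 21.2538 per 10,000.

District 3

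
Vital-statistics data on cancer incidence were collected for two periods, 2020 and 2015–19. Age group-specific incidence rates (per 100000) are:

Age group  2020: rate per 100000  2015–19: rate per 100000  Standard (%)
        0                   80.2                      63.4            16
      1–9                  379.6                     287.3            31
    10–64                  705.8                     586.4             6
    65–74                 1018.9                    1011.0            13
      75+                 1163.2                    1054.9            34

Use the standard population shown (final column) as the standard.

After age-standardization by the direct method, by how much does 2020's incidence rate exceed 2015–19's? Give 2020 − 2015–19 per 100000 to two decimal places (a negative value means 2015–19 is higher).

76.31

Standard weights: 0.16, 0.31, 0.06, 0.13, 0.34.
2020: 0.1600×80.2 + 0.3100×379.6 + 0.0600×705.8 + 0.1300×1018.9 + 0.3400×1163.2 = 700.8010 per 100000.
2015–19: 0.1600×63.4 + 0.3100×287.3 + 0.0600×586.4 + 0.1300×1011.0 + 0.3400×1054.9 = 624.4870 per 100000.
Difference = 700.8010 − 624.4870 = 76.3140.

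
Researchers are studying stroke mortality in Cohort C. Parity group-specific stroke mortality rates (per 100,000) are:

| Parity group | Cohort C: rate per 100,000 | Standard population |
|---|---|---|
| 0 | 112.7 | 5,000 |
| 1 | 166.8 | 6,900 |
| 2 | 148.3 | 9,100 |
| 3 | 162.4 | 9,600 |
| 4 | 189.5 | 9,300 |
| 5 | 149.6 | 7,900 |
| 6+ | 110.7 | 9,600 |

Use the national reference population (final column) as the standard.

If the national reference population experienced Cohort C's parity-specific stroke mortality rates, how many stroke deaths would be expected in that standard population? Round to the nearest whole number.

86

Expected stroke deaths = Σ (standard pop × parity-specific rate ÷ 100,000)
= 5,000×112.7/100,000 + 6,900×166.8/100,000 + 9,100×148.3/100,000 + 9,600×162.4/100,000 + 9,300×189.5/100,000 + 7,900×149.6/100,000 + 9,600×110.7/100,000
= 5.63 + 11.51 + 13.50 + 15.59 + 17.62 + 11.82 + 10.63 = 86.30.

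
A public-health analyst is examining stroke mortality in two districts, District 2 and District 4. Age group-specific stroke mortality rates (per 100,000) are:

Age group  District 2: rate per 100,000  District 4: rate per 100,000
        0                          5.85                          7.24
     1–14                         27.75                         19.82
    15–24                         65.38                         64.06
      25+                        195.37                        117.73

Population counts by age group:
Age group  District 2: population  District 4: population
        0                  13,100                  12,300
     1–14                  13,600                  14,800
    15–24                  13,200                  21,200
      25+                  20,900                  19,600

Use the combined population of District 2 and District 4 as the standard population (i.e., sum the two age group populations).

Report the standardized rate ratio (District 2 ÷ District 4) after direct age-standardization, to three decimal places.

Combined standard total = 128,700; weights = 0.1974, 0.2207, 0.2673, 0.3147.
District 2: 0.1974×5.85 + 0.2207×27.75 + 0.2673×65.38 + 0.3147×195.37 = 86.2335 per 100,000.
District 4: 0.1974×7.24 + 0.2207×19.82 + 0.2673×64.06 + 0.3147×117.73 = 59.9729 per 100,000.
Ratio = 86.2335 ÷ 59.9729 = 1.43787.

1.438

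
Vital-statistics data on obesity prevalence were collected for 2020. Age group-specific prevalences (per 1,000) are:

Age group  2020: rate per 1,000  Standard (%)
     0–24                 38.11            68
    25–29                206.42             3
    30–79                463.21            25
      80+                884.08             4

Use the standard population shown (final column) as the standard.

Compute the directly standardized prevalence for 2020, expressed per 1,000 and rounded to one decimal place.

Standard weights: 0.68, 0.03, 0.25, 0.04.
Standardized rate: 0.6800×38.11 + 0.0300×206.42 + 0.2500×463.21 + 0.0400×884.08 = 183.2731 per 1,000.

183.3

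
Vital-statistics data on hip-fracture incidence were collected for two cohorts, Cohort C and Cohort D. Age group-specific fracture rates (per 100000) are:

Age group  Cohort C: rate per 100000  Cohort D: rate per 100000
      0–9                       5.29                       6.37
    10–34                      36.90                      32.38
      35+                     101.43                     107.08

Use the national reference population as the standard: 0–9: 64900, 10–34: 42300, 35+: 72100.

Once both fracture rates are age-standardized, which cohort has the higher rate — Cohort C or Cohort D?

Standard total = 179300; weights = 0.3620, 0.2359, 0.4021.
Cohort C: 0.3620×5.29 + 0.2359×36.90 + 0.4021×101.43 = 51.4071 per 100000.
Cohort D: 0.3620×6.37 + 0.2359×32.38 + 0.4021×107.08 = 53.0037 per 100000.

Cohort D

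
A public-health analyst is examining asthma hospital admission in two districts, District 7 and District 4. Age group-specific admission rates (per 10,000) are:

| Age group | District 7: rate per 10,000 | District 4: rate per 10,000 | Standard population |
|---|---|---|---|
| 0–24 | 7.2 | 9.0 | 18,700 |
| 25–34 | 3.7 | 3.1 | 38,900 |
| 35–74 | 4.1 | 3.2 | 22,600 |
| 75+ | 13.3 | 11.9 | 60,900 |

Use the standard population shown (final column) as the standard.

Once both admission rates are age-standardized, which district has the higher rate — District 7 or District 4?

District 7

Standard total = 141,100; weights = 0.1325, 0.2757, 0.1602, 0.4316.
District 7: 0.1325×7.2 + 0.2757×3.7 + 0.1602×4.1 + 0.4316×13.3 = 8.3714 per 10,000.
District 4: 0.1325×9.0 + 0.2757×3.1 + 0.1602×3.2 + 0.4316×11.9 = 7.6961 per 10,000.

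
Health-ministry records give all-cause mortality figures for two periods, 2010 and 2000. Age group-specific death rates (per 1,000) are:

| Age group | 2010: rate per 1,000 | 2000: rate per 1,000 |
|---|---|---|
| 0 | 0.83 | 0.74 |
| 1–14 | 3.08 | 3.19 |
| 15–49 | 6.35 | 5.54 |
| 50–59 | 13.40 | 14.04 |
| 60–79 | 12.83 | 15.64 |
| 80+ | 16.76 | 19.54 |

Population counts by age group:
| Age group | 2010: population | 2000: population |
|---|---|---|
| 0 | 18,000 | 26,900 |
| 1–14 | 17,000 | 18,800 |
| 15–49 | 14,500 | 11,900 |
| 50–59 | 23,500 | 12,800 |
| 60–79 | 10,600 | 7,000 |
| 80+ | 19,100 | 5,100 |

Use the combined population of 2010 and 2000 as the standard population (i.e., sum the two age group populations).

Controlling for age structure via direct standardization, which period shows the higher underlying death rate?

Combined standard total = 185,200; weights = 0.2424, 0.1933, 0.1425, 0.1960, 0.0950, 0.1307.
2010: 0.2424×0.83 + 0.1933×3.08 + 0.1425×6.35 + 0.1960×13.40 + 0.0950×12.83 + 0.1307×16.76 = 7.7375 per 1,000.
2000: 0.2424×0.74 + 0.1933×3.19 + 0.1425×5.54 + 0.1960×14.04 + 0.0950×15.64 + 0.1307×19.54 = 8.3773 per 1,000.
The crude rates (9.06 vs 6.48) would put 2010 higher, but that reflects its age composition; once standardized to a common age structure, 2000 has the higher underlying rate.

2000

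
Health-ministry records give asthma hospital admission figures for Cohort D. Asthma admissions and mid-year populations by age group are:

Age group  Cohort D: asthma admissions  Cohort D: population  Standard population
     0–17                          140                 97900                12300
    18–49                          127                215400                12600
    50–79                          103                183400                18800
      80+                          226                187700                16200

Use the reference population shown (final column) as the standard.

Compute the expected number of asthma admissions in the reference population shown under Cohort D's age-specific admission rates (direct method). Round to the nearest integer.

Age-specific rates per 10000 for Cohort D: 14.30, 5.90, 5.62, 12.04.
Expected asthma admissions = Σ (standard pop × age-specific rate ÷ 10000)
= 12300×14.30/10000 + 12600×5.90/10000 + 18800×5.62/10000 + 16200×12.04/10000
= 17.59 + 7.43 + 10.56 + 19.51 = 55.08.

55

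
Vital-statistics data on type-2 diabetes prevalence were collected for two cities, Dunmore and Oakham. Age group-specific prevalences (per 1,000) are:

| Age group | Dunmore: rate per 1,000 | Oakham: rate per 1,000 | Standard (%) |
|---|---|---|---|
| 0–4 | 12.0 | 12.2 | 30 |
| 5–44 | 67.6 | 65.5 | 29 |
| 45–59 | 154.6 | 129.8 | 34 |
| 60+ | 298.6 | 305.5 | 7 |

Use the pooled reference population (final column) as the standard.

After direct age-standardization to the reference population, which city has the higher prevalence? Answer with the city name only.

Standard weights: 0.30, 0.29, 0.34, 0.07.
Dunmore: 0.3000×12.0 + 0.2900×67.6 + 0.3400×154.6 + 0.0700×298.6 = 96.6700 per 1,000.
Oakham: 0.3000×12.2 + 0.2900×65.5 + 0.3400×129.8 + 0.0700×305.5 = 88.1720 per 1,000.

Dunmore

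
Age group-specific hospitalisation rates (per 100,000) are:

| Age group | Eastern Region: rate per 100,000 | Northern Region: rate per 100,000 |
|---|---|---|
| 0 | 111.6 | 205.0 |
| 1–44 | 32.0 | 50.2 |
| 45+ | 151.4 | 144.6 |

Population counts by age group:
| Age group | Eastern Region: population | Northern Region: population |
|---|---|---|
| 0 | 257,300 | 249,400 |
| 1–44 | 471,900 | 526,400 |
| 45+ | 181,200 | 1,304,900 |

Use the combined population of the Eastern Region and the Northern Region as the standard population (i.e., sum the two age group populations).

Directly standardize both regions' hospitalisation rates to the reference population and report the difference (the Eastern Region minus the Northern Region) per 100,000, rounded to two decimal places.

-18.52

Combined standard total = 2,991,100; weights = 0.1694, 0.3338, 0.4968.
The Eastern Region: 0.1694×111.6 + 0.3338×32.0 + 0.4968×151.4 = 104.8072 per 100,000.
The Northern Region: 0.1694×205.0 + 0.3338×50.2 + 0.4968×144.6 = 123.3253 per 100,000.
Difference = 104.8072 − 123.3253 = -18.5181.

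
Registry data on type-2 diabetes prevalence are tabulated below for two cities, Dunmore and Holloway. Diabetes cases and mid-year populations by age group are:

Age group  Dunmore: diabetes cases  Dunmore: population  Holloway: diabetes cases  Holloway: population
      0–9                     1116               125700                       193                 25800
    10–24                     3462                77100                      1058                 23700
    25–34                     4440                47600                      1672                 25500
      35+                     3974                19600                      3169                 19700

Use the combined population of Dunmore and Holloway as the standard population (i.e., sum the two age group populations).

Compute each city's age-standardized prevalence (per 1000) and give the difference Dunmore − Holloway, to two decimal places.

Age-specific rates per 1000 for Dunmore: 8.878, 44.903, 93.277, 202.755.
For Holloway: 7.481, 44.641, 65.569, 160.863.
Combined standard total = 364700; weights = 0.4154, 0.2764, 0.2004, 0.1078.
Dunmore: 0.4154×8.878 + 0.2764×44.903 + 0.2004×93.277 + 0.1078×202.755 = 56.6441 per 1000.
Holloway: 0.4154×7.481 + 0.2764×44.641 + 0.2004×65.569 + 0.1078×160.863 = 45.9231 per 1000.
Difference = 56.6441 − 45.9231 = 10.7210.

10.72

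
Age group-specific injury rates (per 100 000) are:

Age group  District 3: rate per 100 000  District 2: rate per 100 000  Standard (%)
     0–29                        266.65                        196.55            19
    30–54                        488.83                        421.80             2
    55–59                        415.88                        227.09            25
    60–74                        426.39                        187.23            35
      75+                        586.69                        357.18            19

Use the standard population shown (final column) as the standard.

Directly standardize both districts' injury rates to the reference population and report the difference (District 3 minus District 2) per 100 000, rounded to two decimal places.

189.17

Standard weights: 0.19, 0.02, 0.25, 0.35, 0.19.
District 3: 0.1900×266.65 + 0.0200×488.83 + 0.2500×415.88 + 0.3500×426.39 + 0.1900×586.69 = 425.1177 per 100 000.
District 2: 0.1900×196.55 + 0.0200×421.80 + 0.2500×227.09 + 0.3500×187.23 + 0.1900×357.18 = 235.9477 per 100 000.
Difference = 425.1177 − 235.9477 = 189.1700.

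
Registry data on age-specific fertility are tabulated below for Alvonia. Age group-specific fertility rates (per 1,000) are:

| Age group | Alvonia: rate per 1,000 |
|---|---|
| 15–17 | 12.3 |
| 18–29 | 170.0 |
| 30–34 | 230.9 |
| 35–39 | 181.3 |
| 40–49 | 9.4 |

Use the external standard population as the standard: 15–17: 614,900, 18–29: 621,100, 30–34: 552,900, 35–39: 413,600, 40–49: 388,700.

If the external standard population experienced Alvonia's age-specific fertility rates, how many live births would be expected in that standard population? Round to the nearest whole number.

Expected live births = Σ (standard pop × age-specific rate ÷ 1,000)
= 614,900×12.3/1,000 + 621,100×170.0/1,000 + 552,900×230.9/1,000 + 413,600×181.3/1,000 + 388,700×9.4/1,000
= 7563.27 + 105587.00 + 127664.61 + 74985.68 + 3653.78 = 319454.34.

319454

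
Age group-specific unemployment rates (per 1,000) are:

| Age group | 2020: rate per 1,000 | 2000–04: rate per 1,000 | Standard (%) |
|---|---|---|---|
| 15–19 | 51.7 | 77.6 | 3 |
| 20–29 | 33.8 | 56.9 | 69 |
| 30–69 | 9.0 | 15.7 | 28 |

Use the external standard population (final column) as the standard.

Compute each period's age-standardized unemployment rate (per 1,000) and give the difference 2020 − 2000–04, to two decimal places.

Standard weights: 0.03, 0.69, 0.28.
2020: 0.0300×51.7 + 0.6900×33.8 + 0.2800×9.0 = 27.3930 per 1,000.
2000–04: 0.0300×77.6 + 0.6900×56.9 + 0.2800×15.7 = 45.9850 per 1,000.
Difference = 27.3930 − 45.9850 = -18.5920.

-18.59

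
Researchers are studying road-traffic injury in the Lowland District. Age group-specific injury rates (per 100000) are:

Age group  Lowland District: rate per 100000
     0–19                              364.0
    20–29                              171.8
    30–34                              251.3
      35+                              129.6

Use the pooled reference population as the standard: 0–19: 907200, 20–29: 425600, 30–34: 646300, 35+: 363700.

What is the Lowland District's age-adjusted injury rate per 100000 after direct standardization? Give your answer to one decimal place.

Standard total = 2342800; weights = 0.3872, 0.1817, 0.2759, 0.1552.
Standardized rate: 0.3872×364.0 + 0.1817×171.8 + 0.2759×251.3 + 0.1552×129.6 = 261.6056 per 100000.

261.6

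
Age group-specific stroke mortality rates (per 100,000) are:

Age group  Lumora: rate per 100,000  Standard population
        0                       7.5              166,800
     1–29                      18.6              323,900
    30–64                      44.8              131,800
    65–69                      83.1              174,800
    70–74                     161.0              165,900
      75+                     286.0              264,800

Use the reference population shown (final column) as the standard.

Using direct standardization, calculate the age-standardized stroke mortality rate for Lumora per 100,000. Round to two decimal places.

Standard total = 1,228,000; weights = 0.1358, 0.2638, 0.1073, 0.1423, 0.1351, 0.2156.
Standardized rate: 0.1358×7.5 + 0.2638×18.6 + 0.1073×44.8 + 0.1423×83.1 + 0.1351×161.0 + 0.2156×286.0 = 105.9843 per 100,000.

105.98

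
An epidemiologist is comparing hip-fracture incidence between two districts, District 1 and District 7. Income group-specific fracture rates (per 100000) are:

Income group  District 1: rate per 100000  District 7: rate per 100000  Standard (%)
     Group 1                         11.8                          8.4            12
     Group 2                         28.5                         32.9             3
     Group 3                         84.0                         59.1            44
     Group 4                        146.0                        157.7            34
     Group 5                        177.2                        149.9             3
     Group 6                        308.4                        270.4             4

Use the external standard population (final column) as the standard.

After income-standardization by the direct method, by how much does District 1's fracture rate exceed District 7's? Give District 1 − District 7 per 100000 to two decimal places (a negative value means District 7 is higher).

Standard weights: 0.12, 0.03, 0.44, 0.34, 0.03, 0.04.
District 1: 0.1200×11.8 + 0.0300×28.5 + 0.4400×84.0 + 0.3400×146.0 + 0.0300×177.2 + 0.0400×308.4 = 106.5230 per 100000.
District 7: 0.1200×8.4 + 0.0300×32.9 + 0.4400×59.1 + 0.3400×157.7 + 0.0300×149.9 + 0.0400×270.4 = 96.9300 per 100000.
Difference = 106.5230 − 96.9300 = 9.5930.

9.59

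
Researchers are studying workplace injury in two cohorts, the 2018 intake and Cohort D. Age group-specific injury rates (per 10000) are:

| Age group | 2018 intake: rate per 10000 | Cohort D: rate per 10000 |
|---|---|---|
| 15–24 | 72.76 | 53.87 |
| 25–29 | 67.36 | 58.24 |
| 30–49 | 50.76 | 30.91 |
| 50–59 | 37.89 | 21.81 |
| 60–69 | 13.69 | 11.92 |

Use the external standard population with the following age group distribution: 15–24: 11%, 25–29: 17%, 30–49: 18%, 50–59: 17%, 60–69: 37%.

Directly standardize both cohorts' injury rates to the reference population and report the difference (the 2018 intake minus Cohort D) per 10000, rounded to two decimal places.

10.59

Standard weights: 0.11, 0.17, 0.18, 0.17, 0.37.
The 2018 intake: 0.1100×72.76 + 0.1700×67.36 + 0.1800×50.76 + 0.1700×37.89 + 0.3700×13.69 = 40.0982 per 10000.
Cohort D: 0.1100×53.87 + 0.1700×58.24 + 0.1800×30.91 + 0.1700×21.81 + 0.3700×11.92 = 29.5084 per 10000.
Difference = 40.0982 − 29.5084 = 10.5898.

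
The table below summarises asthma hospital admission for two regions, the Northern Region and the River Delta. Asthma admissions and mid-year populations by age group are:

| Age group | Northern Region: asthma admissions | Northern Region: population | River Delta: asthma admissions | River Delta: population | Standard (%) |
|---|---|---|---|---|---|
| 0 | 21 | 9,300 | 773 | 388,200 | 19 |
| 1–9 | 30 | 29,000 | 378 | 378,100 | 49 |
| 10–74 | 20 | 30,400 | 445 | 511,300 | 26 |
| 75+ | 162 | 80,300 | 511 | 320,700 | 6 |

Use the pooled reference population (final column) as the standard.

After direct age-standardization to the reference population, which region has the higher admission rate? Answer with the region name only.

Age-specific rates per 10,000 for the Northern Region: 22.58, 10.34, 6.58, 20.17.
For the River Delta: 19.91, 10.00, 8.70, 15.93.
Standard weights: 0.19, 0.49, 0.26, 0.06.
The Northern Region: 0.1900×22.58 + 0.4900×10.34 + 0.2600×6.58 + 0.0600×20.17 = 12.2803 per 10,000.
The River Delta: 0.1900×19.91 + 0.4900×10.00 + 0.2600×8.70 + 0.0600×15.93 = 11.9010 per 10,000.

Northern Region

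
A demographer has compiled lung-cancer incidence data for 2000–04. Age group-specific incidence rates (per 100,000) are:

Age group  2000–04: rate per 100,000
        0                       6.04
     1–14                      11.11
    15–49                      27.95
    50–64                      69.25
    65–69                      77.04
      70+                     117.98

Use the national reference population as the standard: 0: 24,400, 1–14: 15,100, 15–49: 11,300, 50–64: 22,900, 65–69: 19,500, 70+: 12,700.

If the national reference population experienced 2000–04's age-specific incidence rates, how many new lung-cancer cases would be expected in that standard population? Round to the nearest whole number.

Expected new lung-cancer cases = Σ (standard pop × age-specific rate ÷ 100,000)
= 24,400×6.04/100,000 + 15,100×11.11/100,000 + 11,300×27.95/100,000 + 22,900×69.25/100,000 + 19,500×77.04/100,000 + 12,700×117.98/100,000
= 1.47 + 1.68 + 3.16 + 15.86 + 15.02 + 14.98 = 52.17.

52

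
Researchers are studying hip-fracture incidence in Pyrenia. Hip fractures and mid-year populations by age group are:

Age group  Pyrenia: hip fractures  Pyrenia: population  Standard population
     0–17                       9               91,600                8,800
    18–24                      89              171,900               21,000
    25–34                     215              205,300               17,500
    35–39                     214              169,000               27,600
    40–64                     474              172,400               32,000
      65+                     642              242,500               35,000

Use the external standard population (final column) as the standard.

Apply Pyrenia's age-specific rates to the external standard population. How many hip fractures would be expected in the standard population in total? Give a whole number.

246

Age-specific rates per 100,000 for Pyrenia: 9.83, 51.77, 104.72, 126.63, 274.94, 264.74.
Expected hip fractures = Σ (standard pop × age-specific rate ÷ 100,000)
= 8,800×9.83/100,000 + 21,000×51.77/100,000 + 17,500×104.72/100,000 + 27,600×126.63/100,000 + 32,000×274.94/100,000 + 35,000×264.74/100,000
= 0.86 + 10.87 + 18.33 + 34.95 + 87.98 + 92.66 = 245.65.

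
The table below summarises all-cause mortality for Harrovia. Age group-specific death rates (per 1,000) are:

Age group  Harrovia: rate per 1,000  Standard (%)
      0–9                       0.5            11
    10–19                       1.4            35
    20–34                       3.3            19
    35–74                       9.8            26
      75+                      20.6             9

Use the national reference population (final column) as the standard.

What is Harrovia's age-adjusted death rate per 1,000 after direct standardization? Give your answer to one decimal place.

5.6

Standard weights: 0.11, 0.35, 0.19, 0.26, 0.09.
Standardized rate: 0.1100×0.5 + 0.3500×1.4 + 0.1900×3.3 + 0.2600×9.8 + 0.0900×20.6 = 5.5740 per 1,000.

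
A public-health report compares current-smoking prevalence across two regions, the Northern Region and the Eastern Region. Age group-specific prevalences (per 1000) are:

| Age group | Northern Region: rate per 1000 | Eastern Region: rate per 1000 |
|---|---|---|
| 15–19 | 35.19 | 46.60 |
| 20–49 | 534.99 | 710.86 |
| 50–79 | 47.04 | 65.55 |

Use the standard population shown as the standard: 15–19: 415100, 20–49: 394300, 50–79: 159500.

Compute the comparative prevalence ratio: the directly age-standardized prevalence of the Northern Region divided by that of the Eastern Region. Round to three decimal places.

Standard total = 968900; weights = 0.4284, 0.4070, 0.1646.
The Northern Region: 0.4284×35.19 + 0.4070×534.99 + 0.1646×47.04 = 240.5375 per 1000.
The Eastern Region: 0.4284×46.60 + 0.4070×710.86 + 0.1646×65.55 = 320.0444 per 1000.
Ratio = 240.5375 ÷ 320.0444 = 0.75158.

0.752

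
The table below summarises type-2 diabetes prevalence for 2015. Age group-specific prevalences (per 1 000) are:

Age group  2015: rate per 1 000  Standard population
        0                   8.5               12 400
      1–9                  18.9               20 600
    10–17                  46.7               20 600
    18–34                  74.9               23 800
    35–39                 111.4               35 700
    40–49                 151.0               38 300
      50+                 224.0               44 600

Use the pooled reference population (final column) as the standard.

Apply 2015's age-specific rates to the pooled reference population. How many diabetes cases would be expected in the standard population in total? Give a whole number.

22990

Expected diabetes cases = Σ (standard pop × age-specific rate ÷ 1 000)
= 12 400×8.5/1 000 + 20 600×18.9/1 000 + 20 600×46.7/1 000 + 23 800×74.9/1 000 + 35 700×111.4/1 000 + 38 300×151.0/1 000 + 44 600×224.0/1 000
= 105.40 + 389.34 + 962.02 + 1782.62 + 3976.98 + 5783.30 + 9990.40 = 22990.06.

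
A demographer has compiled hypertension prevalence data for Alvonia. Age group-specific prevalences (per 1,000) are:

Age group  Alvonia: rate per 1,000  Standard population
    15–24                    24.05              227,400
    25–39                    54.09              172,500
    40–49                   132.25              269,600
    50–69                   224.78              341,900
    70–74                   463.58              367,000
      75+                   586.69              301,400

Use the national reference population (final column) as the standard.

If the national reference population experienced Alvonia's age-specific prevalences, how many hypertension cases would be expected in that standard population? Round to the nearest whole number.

474269

Expected hypertension cases = Σ (standard pop × age-specific rate ÷ 1,000)
= 227,400×24.05/1,000 + 172,500×54.09/1,000 + 269,600×132.25/1,000 + 341,900×224.78/1,000 + 367,000×463.58/1,000 + 301,400×586.69/1,000
= 5468.97 + 9330.52 + 35654.60 + 76852.28 + 170133.86 + 176828.37 = 474268.60.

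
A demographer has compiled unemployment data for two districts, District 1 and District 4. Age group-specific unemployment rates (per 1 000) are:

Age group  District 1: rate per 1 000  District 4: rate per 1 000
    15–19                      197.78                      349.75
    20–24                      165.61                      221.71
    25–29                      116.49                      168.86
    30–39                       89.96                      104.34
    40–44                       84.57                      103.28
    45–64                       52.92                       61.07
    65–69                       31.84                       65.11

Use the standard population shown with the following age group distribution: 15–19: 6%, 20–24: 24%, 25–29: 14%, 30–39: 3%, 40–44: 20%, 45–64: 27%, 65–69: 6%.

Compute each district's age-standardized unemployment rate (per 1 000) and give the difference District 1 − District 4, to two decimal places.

Standard weights: 0.06, 0.24, 0.14, 0.03, 0.20, 0.27, 0.06.
District 1: 0.0600×197.78 + 0.2400×165.61 + 0.1400×116.49 + 0.0300×89.96 + 0.2000×84.57 + 0.2700×52.92 + 0.0600×31.84 = 103.7334 per 1 000.
District 4: 0.0600×349.75 + 0.2400×221.71 + 0.1400×168.86 + 0.0300×104.34 + 0.2000×103.28 + 0.2700×61.07 + 0.0600×65.11 = 142.0175 per 1 000.
Difference = 103.7334 − 142.0175 = -38.2841.

-38.28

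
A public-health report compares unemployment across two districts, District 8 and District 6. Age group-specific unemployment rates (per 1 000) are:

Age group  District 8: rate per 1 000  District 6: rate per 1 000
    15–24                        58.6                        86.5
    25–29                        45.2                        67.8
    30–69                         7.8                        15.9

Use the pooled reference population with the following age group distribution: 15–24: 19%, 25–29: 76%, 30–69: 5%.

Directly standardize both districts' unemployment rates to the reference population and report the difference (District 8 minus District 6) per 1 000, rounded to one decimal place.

Standard weights: 0.19, 0.76, 0.05.
District 8: 0.1900×58.6 + 0.7600×45.2 + 0.0500×7.8 = 45.8760 per 1 000.
District 6: 0.1900×86.5 + 0.7600×67.8 + 0.0500×15.9 = 68.7580 per 1 000.
Difference = 45.8760 − 68.7580 = -22.8820.

-22.9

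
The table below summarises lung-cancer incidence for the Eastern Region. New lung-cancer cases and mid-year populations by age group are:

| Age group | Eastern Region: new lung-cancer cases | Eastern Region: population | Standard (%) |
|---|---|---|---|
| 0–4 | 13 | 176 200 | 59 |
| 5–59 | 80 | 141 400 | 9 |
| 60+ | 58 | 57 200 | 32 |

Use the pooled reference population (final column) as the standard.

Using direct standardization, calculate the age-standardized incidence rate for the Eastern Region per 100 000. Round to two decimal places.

Age-specific rates per 100 000 for the Eastern Region: 7.38, 56.58, 101.40.
Standard weights: 0.59, 0.09, 0.32.
Standardized rate: 0.5900×7.38 + 0.0900×56.58 + 0.3200×101.40 = 41.8925 per 100 000.

41.89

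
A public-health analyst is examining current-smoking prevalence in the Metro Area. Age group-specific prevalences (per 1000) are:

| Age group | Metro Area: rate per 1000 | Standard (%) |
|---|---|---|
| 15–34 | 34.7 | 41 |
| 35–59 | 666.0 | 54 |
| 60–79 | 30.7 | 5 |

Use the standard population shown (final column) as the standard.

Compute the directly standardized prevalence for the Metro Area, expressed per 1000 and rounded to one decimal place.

375.4

Standard weights: 0.41, 0.54, 0.05.
Standardized rate: 0.4100×34.7 + 0.5400×666.0 + 0.0500×30.7 = 375.4020 per 1000.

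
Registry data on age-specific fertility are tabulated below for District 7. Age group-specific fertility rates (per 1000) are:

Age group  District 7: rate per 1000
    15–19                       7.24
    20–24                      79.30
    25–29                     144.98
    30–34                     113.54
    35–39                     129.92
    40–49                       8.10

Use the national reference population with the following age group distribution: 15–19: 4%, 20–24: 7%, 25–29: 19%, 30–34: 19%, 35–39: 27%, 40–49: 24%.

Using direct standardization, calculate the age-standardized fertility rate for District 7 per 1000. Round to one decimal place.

Standard weights: 0.04, 0.07, 0.19, 0.19, 0.27, 0.24.
Standardized rate: 0.0400×7.24 + 0.0700×79.30 + 0.1900×144.98 + 0.1900×113.54 + 0.2700×129.92 + 0.2400×8.10 = 91.9818 per 1000.

92.0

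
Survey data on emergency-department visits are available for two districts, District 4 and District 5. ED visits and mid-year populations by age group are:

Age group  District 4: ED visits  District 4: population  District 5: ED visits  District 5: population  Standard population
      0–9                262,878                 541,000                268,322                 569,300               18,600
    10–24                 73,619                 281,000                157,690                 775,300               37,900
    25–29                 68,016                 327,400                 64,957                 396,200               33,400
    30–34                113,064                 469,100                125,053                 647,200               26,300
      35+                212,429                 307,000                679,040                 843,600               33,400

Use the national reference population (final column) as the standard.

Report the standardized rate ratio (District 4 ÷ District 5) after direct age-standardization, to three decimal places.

Age-specific rates per 1,000 for District 4: 485.911, 261.989, 207.746, 241.023, 691.951.
For District 5: 471.319, 203.392, 163.950, 193.222, 804.931.
Standard total = 149,600; weights = 0.1243, 0.2533, 0.2233, 0.1758, 0.2233.
District 4: 0.1243×485.911 + 0.2533×261.989 + 0.2233×207.746 + 0.1758×241.023 + 0.2233×691.951 = 370.0277 per 1,000.
District 5: 0.1243×471.319 + 0.2533×203.392 + 0.2233×163.950 + 0.1758×193.222 + 0.2233×804.931 = 360.4109 per 1,000.
Ratio = 370.0277 ÷ 360.4109 = 1.02668.

1.027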